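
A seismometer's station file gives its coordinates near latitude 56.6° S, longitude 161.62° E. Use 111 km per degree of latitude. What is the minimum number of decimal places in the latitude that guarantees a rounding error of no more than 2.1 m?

5

One degree of latitude covers 111000 m.
N decimal places → at most half a unit in the last place, 0.5 × 10⁻ᴺ° = 111000/2 × 10⁻ᴺ m.
Need 0.5 × 111000 × 10⁻ᴺ ≤ 2.1 → 10⁻ᴺ ≤ 3.784e-05, so N ≥ 4.42.
So 5 decimal places suffice (0.555 m); 4 would allow up to 5.55 m.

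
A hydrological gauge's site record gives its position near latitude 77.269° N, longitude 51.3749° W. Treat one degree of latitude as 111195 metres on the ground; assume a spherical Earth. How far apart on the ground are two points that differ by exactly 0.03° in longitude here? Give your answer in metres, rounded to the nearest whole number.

735 metres

0.03° of longitude at 77.269° is 0.03 × 111195 × cos 77.269° ≈ 0.03 × 24504.5 = 735.135 m.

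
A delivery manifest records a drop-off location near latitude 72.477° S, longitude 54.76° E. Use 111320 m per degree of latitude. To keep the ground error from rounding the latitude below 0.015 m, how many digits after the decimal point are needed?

One degree of latitude covers 111320 m.
N decimal places → at most half a unit in the last place, 0.5 × 10⁻ᴺ° = 111320/2 × 10⁻ᴺ m.
Setting 55660 × 10⁻ᴺ ≤ 0.015 gives 10ᴺ ≥ 3.711e+06, i.e. N ≥ 6.57.
At 6 places the error can reach 0.0557 m, but 7 places keeps it to 0.00557 m.

7 decimal places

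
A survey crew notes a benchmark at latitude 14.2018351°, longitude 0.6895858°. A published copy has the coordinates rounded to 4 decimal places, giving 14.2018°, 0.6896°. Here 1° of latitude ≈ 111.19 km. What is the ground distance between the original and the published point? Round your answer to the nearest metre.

4 metres

The latitude changed by +0.0000351° and the longitude by -0.0000142°.
N–S: 0.0000351° × 111190 m/° = 3.90277 m.
East–west at this latitude: -0.0000142° × 111190 × cos 14.2018° ≈ -0.0000142 × 107792 = -1.53064 m.
Combined displacement = (3.90277² + 1.53064²)^½ ≈ 4.19219 m.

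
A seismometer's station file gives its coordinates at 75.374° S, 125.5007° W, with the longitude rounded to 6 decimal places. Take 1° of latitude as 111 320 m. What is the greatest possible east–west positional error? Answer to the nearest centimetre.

Rounding to 6 decimal places leaves the longitude within ±5e-07° of the true value.
One degree of longitude at 75.374° is 111320 × cos 75.374° ≈ 111320 × 0.2525 = 28109.2 m.
Maximum E–W displacement: 5e-07 × 28109.2 = 0.0140546 m.
That is 0.0140546 m = 1.4055 cm.

1 centimetres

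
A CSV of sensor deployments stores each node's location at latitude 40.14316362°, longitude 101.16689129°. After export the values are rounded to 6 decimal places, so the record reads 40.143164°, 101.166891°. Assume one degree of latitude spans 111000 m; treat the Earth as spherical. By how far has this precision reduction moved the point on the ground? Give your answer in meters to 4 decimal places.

0.0488 meters

The latitude changed by -0.00000038° and the longitude by +0.00000029°.
North–south shift: -0.00000038 × 111000 = -0.04218 m.
East–west at this latitude: 0.00000029° × 111000 × cos 40.1432° ≈ 0.00000029 × 84852.4 = 0.0246072 m.
Hypotenuse of the two orthogonal shifts: √(0.04218² + 0.0246072²) = 0.048833 m.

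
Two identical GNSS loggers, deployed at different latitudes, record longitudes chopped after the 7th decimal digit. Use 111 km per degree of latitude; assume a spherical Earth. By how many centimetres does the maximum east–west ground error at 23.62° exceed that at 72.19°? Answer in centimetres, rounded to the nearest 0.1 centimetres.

0.7 centimetres

Truncating at 7 decimal places can drop up to a full unit in the last place, so the longitude may be off by as much as 1e-07°.
At 23.62°: 1e-07° × 111000 × cos 23.62° = 1e-07 × 111000 × 0.9162 ≈ 0.01017 m.
At 72.19°: 1e-07° × 111000 × cos 72.19° = 1e-07 × 111000 × 0.3059 ≈ 0.0033951 m.
So the lower-latitude error exceeds the higher by 0.01017 − 0.0033951 = 0.006775 m.
That is 0.00677501 m = 0.6775 cm.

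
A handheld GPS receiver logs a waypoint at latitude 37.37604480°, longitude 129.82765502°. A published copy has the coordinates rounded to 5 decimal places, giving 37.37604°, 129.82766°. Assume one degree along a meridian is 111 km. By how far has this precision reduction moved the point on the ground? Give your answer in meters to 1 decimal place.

The latitude changed by +0.00000480° and the longitude by -0.00000498°.
North–south shift: 0.00000480 × 111000 = 0.5328 m.
East–west at this latitude: -0.00000498° × 111000 × cos 37.376° ≈ -0.00000498 × 88208.2 = -0.439277 m.
Combined displacement = (0.5328² + 0.439277²)^½ ≈ 0.690536 m.

0.7 meters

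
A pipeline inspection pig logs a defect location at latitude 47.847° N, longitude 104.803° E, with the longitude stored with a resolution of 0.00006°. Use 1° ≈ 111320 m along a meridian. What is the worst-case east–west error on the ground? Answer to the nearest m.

2 m

With a 0.00006° grid the true value lies within half a step, ±0.00006°/2 = ±3e-05°, of the stored one.
At latitude 47.847° a degree of longitude spans 111320 m × cos 47.847° = 111320 × 0.6711 ≈ 74708.3 m.
East–west error: 3e-05° × 74708.3 m/° ≈ 2.24125 m.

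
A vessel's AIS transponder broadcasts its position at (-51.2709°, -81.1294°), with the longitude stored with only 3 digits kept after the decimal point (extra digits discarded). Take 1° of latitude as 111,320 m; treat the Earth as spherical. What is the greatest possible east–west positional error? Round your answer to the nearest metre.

70 metres

Truncating at 3 decimal places can drop up to a full unit in the last place, so the longitude may be off by as much as 0.001°.
At latitude 51.2709° a degree of longitude spans 111320 m × cos 51.2709° = 111320 × 0.6256 ≈ 69646.1 m.
So at most 0.001° × 69646.1 ≈ 69.6461 m east–west.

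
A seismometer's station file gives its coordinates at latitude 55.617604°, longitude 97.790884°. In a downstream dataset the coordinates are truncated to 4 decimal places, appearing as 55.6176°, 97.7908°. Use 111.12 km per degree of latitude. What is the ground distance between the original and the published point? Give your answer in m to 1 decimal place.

5.3 m

Δlat = 55.617604 − 55.6176 = +0.000004°; Δlon = 97.790884 − 97.7908 = +0.000084°.
North–south shift: 0.000004 × 111120 = 0.44448 m.
East–west at this latitude: 0.000084° × 111120 × cos 55.6176° ≈ 0.000084 × 62751 = 5.27108 m.
Hypotenuse of the two orthogonal shifts: √(0.44448² + 5.27108²) = 5.28979 m.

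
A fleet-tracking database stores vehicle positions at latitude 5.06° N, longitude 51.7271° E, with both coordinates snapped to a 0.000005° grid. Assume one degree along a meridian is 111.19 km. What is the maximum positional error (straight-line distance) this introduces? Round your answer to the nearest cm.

With a 0.000005° grid the true value lies within half a step, ±0.000005°/2 = ±2.5e-06°, of the stored one.
N–S: 2.5e-06° × 111190 m/° = 0.277975 m.
Longitude error → 2.5e-06 × 111190 × cos 5.06° = 2.5e-06 × 111190 × 0.9961 ≈ 0.276892 m.
Combining orthogonally: (0.277975² + 0.276892²)^½ ≈ 0.392351 m.
That is 0.392351 m = 39.235 cm.

39 cm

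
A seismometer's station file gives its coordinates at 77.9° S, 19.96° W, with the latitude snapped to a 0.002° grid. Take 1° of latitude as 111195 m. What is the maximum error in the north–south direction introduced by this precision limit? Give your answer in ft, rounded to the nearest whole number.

365 ft

With a 0.002° grid the true value lies within half a step, ±0.002°/2 = ±0.001°, of the stored one.
Along the meridian that is 0.001° × 111195 m/° = 111.195 m.
In feet: 111.195 m ÷ 0.3048 ≈ 364.81 ft.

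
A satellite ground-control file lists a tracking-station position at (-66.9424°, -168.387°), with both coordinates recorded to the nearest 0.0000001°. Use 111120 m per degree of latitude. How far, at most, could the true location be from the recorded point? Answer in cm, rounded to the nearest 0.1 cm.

Rounding to 7 decimal places leaves each coordinate within ±5e-08° of the true value.
North–south component: 5e-08° × 111120 = 0.005556 m.
Longitude error → 5e-08 × 111120 × cos 66.9424° = 5e-08 × 111120 × 0.3917 ≈ 0.00217604 m.
Worst case both components are at the extreme and orthogonal: √(0.005556² + 0.00217604²) ≈ 0.00596693 m.
That is 0.00596693 m = 0.59669 cm.

0.6 cm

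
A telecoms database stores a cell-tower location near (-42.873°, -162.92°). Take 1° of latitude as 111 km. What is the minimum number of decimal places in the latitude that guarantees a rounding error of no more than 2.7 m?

5

One degree of latitude covers 111000 m.
With N decimal places the half-ulp bound is 0.5·10⁻ᴺ°, or 0.5·10⁻ᴺ × 111000 m on the ground.
Need 0.5 × 111000 × 10⁻ᴺ ≤ 2.7 → 10⁻ᴺ ≤ 4.865e-05, so N ≥ 4.31.
N = 4 would give 5.55 m (too coarse); N = 5 gives 0.555 m ≤ 2.7 m.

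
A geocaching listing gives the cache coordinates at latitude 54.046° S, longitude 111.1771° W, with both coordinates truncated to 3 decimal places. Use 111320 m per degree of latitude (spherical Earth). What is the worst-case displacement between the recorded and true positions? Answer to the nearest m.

Truncating at 3 decimal places can drop up to a full unit in the last place, so each coordinate may be off by as much as 0.001°.
North–south component: 0.001° × 111320 = 111.32 m.
Longitude error → 0.001 × 111320 × cos 54.046° = 0.001 × 111320 × 0.5871 ≈ 65.3599 m.
Worst case both components are at the extreme and orthogonal: √(111.32² + 65.3599²) ≈ 129.089 m.

129 m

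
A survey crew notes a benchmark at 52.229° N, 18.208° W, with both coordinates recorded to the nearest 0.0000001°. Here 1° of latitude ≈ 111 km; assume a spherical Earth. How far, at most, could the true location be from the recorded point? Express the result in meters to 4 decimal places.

0.0065 meters

Rounding to 7 decimal places leaves each coordinate within ±5e-08° of the true value.
Latitude error → 5e-08 × 111000 = 0.00555 m along the meridian.
E–W at 52.229°: 5e-08° × 111000 × cos 52.229° = 5e-08 × 111000 × 0.6125 ≈ 0.00339941 m.
The two errors are perpendicular, so the maximum displacement is √(0.00555² + 0.00339941²) ≈ 0.00650834 m.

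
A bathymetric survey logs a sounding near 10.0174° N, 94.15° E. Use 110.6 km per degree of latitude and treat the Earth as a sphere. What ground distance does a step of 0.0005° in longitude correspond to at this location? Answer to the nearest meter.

At 10.0174° a degree of longitude is 110600 × cos 10.0174° ≈ 108914 m, so 0.0005° corresponds to 54.4569 m.

54 meters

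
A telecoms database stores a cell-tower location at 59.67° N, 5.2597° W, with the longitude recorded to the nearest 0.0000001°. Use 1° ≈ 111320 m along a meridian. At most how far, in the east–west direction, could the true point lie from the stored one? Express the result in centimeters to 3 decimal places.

Rounding to 7 decimal places leaves the longitude within ±5e-08° of the true value.
Parallels shrink by cos φ, so at 59.67° a degree of longitude is 111320 × 0.5050 ≈ 56214.3 m.
Maximum E–W displacement: 5e-08 × 56214.3 = 0.00281072 m.
That is 0.00281072 m = 0.28107 cm.

0.281 centimeters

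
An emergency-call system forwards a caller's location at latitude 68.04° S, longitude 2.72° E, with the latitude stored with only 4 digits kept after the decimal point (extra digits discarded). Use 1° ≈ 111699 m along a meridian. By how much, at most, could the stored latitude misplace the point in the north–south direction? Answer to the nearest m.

11 m

Truncating at 4 decimal places can drop up to a full unit in the last place, so the latitude may be off by as much as 0.0001°.
So the N–S error is at most 0.0001 × 111699 = 11.1699 m.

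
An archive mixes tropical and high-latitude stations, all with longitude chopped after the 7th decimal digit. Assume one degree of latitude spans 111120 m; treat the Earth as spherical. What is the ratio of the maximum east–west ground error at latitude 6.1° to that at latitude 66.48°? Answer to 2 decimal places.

Truncating at 7 decimal places can drop up to a full unit in the last place, so the longitude may be off by as much as 1e-07°.
Error at 6.1° = 1e-07° × 111120 × cos 6.1° ≈ 0.011112 × 0.9943 = 0.011049 m.
Error at 66.48° = 1e-07° × 111120 × cos 66.48° ≈ 0.011112 × 0.3991 = 0.0044345 m.
The ratio reduces to cos 6.1° / cos 66.48° = 0.9943/0.3991 ≈ 2.4916.

2.49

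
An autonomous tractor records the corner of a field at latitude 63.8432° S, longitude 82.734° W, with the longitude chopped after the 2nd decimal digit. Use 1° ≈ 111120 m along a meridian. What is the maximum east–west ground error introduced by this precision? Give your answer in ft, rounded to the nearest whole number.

Truncating at 2 decimal places can drop up to a full unit in the last place, so the longitude may be off by as much as 0.01°.
Parallels shrink by cos φ, so at 63.8432° a degree of longitude is 111120 × 0.4408 ≈ 48984.9 m.
So at most 0.01° × 48984.9 ≈ 489.849 m east–west.
Converting: 489.849 m × 3.2808 ft/m ≈ 1607.1 ft.

1607 ft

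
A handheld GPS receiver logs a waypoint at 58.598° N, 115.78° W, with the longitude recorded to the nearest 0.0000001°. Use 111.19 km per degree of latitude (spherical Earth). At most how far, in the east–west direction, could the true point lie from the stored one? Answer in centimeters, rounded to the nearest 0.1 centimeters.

Rounding to 7 decimal places leaves the longitude within ±5e-08° of the true value.
Parallels shrink by cos φ, so at 58.598° a degree of longitude is 111190 × 0.5210 ≈ 57934.4 m.
So at most 5e-08° × 57934.4 ≈ 0.00289672 m east–west.
That is 0.00289672 m = 0.28967 cm.

0.3 centimeters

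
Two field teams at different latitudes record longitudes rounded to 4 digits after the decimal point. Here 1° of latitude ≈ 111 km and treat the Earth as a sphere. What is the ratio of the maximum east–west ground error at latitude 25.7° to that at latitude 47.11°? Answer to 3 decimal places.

Rounding to 4 decimal places leaves the longitude within ±5e-05° of the true value.
At 25.7°: 5e-05° × 111000 × cos 25.7° = 5e-05 × 111000 × 0.9011 ≈ 5.001 m.
At 47.11°: 5e-05° × 111000 × cos 47.11° = 5e-05 × 111000 × 0.6806 ≈ 3.7773 m.
Ratio: 5.001 / 3.7773 = cos 25.7° / cos 47.11° ≈ 1.3240.

1.324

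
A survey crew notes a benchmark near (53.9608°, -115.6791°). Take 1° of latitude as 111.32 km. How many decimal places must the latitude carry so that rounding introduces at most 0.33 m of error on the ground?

One degree of latitude covers 111320 m.
N decimal places → at most half a unit in the last place, 0.5 × 10⁻ᴺ° = 111320/2 × 10⁻ᴺ m.
Setting 55660 × 10⁻ᴺ ≤ 0.33 gives 10ᴺ ≥ 1.687e+05, i.e. N ≥ 5.23.
N = 5 would give 0.557 m (too coarse); N = 6 gives 0.0557 m ≤ 0.33 m.

6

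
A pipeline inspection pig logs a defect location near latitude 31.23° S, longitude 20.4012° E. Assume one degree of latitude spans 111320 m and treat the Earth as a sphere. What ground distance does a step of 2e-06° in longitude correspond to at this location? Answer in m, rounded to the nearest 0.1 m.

One degree of longitude here spans 111320 × cos 31.23° = 111320 × 0.8551 ≈ 95188.9 m; 2e-06° of that is 0.190378 m.

0.2 m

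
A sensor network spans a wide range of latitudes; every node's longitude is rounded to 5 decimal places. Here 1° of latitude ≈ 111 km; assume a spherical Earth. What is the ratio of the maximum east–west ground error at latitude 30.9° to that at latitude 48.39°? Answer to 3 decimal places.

1.292

Rounding to 5 decimal places leaves the longitude within ±5e-06° of the true value.
Error at 30.9° = 5e-06° × 111000 × cos 30.9° ≈ 0.555 × 0.8581 = 0.47623 m.
At 48.39°: 5e-06° × 111000 × cos 48.39° = 5e-06 × 111000 × 0.6641 ≈ 0.36855 m.
The ratio reduces to cos 30.9° / cos 48.39° = 0.8581/0.6641 ≈ 1.2922.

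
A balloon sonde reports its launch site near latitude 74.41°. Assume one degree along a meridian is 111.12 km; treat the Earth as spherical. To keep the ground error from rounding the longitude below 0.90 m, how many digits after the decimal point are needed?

5 decimal places

At 74.41° one degree of longitude covers 111120 × cos 74.41° ≈ 111120 × 0.2688 ≈ 29863.7 m.
With N decimal places the half-ulp bound is 0.5·10⁻ᴺ°, or 0.5·10⁻ᴺ × 29863.7 m on the ground.
Need 0.5 × 29863.7 × 10⁻ᴺ ≤ 0.90 → 10⁻ᴺ ≤ 6.027e-05, so N ≥ 4.22.
N = 4 would give 1.49 m (too coarse); N = 5 gives 0.149 m ≤ 0.90 m.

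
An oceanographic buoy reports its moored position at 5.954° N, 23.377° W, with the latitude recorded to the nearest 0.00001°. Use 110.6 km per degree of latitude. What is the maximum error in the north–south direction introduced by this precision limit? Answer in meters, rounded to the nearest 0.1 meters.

0.6 meters

Rounding to 5 decimal places leaves the latitude within ±5e-06° of the true value.
North–south distance: 5e-06° × 110600 m/° = 0.553 m.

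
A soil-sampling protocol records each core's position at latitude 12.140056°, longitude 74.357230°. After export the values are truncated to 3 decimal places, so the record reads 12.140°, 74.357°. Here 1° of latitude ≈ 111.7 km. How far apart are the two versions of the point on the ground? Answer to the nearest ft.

85 ft

Δlat = 12.140056 − 12.140 = +0.000056°; Δlon = 74.357230 − 74.357 = +0.000230°.
N–S: 0.000056° × 111700 m/° = 6.2552 m.
E–W at 12.14°: 0.000230° × 111700 × cos 12.14° = 0.000230 × 111700 × 0.9776 ≈ 25.1165 m.
Hypotenuse of the two orthogonal shifts: √(6.2552² + 25.1165²) = 25.8837 m.
In feet: 25.8837 m ÷ 0.3048 ≈ 84.92 ft.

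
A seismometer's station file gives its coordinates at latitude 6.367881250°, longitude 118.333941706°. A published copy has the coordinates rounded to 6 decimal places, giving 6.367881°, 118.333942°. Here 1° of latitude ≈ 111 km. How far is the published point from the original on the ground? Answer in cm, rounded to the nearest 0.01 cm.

The latitude changed by +0.000000250° and the longitude by -0.000000294°.
North–south shift: 0.000000250 × 111000 = 0.02775 m.
E–W at 6.36788°: -0.000000294° × 111000 × cos 6.36788° = -0.000000294 × 111000 × 0.9938 ≈ -0.0324327 m.
Distance: √(0.02775² + 0.0324327²) ≈ 0.0426842 m.
That is 0.0426842 m = 4.2684 cm.

4.27 cm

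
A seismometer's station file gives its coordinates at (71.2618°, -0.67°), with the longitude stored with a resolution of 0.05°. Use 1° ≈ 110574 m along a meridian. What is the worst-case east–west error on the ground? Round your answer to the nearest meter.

888 meters

With a 0.05° grid the true value lies within half a step, ±0.05°/2 = ±0.025°, of the stored one.
Parallels shrink by cos φ, so at 71.2618° a degree of longitude is 110574 × 0.3212 ≈ 35521.3 m.
East–west error: 0.025° × 35521.3 m/° ≈ 888.032 m.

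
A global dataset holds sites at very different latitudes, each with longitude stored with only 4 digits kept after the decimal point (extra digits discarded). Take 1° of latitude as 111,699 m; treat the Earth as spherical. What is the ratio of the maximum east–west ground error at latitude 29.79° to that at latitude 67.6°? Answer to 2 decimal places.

2.28

Truncating at 4 decimal places can drop up to a full unit in the last place, so the longitude may be off by as much as 0.0001°.
At 29.79°: 0.0001° × 111699 × cos 29.79° = 0.0001 × 111699 × 0.8679 ≈ 9.6938 m.
At 67.6°: 0.0001° × 111699 × cos 67.6° = 0.0001 × 111699 × 0.3811 ≈ 4.2565 m.
The ratio reduces to cos 29.79° / cos 67.6° = 0.8679/0.3811 ≈ 2.2774.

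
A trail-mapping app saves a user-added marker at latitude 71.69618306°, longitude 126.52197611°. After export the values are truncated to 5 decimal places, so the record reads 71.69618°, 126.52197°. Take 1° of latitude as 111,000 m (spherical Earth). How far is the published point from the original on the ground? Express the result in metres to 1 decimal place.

Δlat = 71.69618306 − 71.69618 = +0.00000306°; Δlon = 126.52197611 − 126.52197 = +0.00000611°.
North–south shift: 0.00000306 × 111000 = 0.33966 m.
E–W at 71.6962°: 0.00000611° × 111000 × cos 71.6962° = 0.00000611 × 111000 × 0.3141 ≈ 0.212996 m.
Distance: √(0.33966² + 0.212996²) ≈ 0.400919 m.

0.4 metres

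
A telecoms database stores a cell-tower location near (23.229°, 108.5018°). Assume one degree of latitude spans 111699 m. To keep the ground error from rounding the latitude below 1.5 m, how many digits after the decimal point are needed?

5

One degree of latitude covers 111699 m.
Rounding to N decimal places gives at most 0.5 × 10⁻ᴺ degrees of error, i.e. 0.5 × 10⁻ᴺ × 111699 m.
Need 0.5 × 111699 × 10⁻ᴺ ≤ 1.5 → 10⁻ᴺ ≤ 2.686e-05, so N ≥ 4.57.
So 5 decimal places suffice (0.558 m); 4 would allow up to 5.58 m.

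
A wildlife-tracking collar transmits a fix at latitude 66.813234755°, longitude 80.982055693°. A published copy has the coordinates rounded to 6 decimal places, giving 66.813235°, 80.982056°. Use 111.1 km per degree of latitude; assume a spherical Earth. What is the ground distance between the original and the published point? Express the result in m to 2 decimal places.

0.03 m

Δlat = 66.813234755 − 66.813235 = -0.000000245°; Δlon = 80.982055693 − 80.982056 = -0.000000307°.
North–south shift: -0.000000245 × 111100 = -0.0272195 m.
East–west at this latitude: -0.000000307° × 111100 × cos 66.8132° ≈ -0.000000307 × 43743.4 = -0.0134292 m.
Hypotenuse of the two orthogonal shifts: √(0.0272195² + 0.0134292²) = 0.030352 m.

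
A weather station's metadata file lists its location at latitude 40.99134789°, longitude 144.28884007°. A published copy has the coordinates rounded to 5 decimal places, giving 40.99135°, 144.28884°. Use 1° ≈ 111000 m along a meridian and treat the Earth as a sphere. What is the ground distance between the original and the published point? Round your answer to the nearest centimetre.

23 centimetres

The latitude changed by -0.00000211° and the longitude by +0.00000007°.
North–south shift: -0.00000211 × 111000 = -0.23421 m.
East–west at this latitude: 0.00000007° × 111000 × cos 40.9913° ≈ 0.00000007 × 83783.8 = 0.00586486 m.
Distance: √(0.23421² + 0.00586486²) ≈ 0.234283 m.
That is 0.234283 m = 23.428 cm.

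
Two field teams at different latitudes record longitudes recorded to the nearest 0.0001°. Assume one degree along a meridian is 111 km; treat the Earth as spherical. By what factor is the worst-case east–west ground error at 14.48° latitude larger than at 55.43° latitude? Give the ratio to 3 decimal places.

Rounding to 4 decimal places leaves the longitude within ±5e-05° of the true value.
At 14.48°: 5e-05° × 111000 × cos 14.48° = 5e-05 × 111000 × 0.9682 ≈ 5.3737 m.
Error at 55.43° = 5e-05° × 111000 × cos 55.43° ≈ 5.55 × 0.5674 = 3.1491 m.
The ratio reduces to cos 14.48° / cos 55.43° = 0.9682/0.5674 ≈ 1.7064.

1.706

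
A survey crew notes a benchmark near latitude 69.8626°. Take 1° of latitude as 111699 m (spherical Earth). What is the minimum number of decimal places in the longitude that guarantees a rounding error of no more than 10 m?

4 decimal places

At 69.8626° one degree of longitude covers 111699 × cos 69.8626° ≈ 111699 × 0.3443 ≈ 38454.9 m.
N decimal places → at most half a unit in the last place, 0.5 × 10⁻ᴺ° = 38454.9/2 × 10⁻ᴺ m.
Need 0.5 × 38454.9 × 10⁻ᴺ ≤ 10 → 10⁻ᴺ ≤ 5.201e-04, so N ≥ 3.28.
So 4 decimal places suffice (1.92 m); 3 would allow up to 19.2 m.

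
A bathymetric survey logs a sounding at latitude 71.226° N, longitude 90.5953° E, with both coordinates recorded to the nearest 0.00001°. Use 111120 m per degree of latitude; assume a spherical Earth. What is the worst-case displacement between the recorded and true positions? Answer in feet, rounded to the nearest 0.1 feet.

Rounding to 5 decimal places leaves each coordinate within ±5e-06° of the true value.
Latitude error → 5e-06 × 111120 = 0.5556 m along the meridian.
E–W at 71.226°: 5e-06° × 111120 × cos 71.226° = 5e-06 × 111120 × 0.3218 ≈ 0.178812 m.
Combining orthogonally: (0.5556² + 0.178812²)^½ ≈ 0.583665 m.
In feet: 0.583665 m ÷ 0.3048 ≈ 1.9149 ft.

1.9 feet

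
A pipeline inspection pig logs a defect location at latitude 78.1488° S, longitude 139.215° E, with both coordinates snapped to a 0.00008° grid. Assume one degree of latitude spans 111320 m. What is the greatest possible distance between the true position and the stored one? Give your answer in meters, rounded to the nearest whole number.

With a 0.00008° grid the true value lies within half a step, ±0.00008°/2 = ±4e-05°, of the stored one.
N–S: 4e-05° × 111320 m/° = 4.4528 m.
E–W at 78.1488°: 4e-05° × 111320 × cos 78.1488° = 4e-05 × 111320 × 0.2054 ≈ 0.914475 m.
Combining orthogonally: (4.4528² + 0.914475²)^½ ≈ 4.54573 m.

5 meters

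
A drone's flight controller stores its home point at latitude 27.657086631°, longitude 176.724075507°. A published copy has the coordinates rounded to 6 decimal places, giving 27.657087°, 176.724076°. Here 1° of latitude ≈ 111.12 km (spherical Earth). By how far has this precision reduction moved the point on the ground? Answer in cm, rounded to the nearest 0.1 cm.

6.4 cm

Δlat = 27.657086631 − 27.657087 = -0.000000369°; Δlon = 176.724075507 − 176.724076 = -0.000000493°.
N–S: -0.000000369° × 111120 m/° = -0.0410033 m.
East–west at this latitude: -0.000000493° × 111120 × cos 27.6571° ≈ -0.000000493 × 98423.6 = -0.0485228 m.
Hypotenuse of the two orthogonal shifts: √(0.0410033² + 0.0485228²) = 0.0635274 m.
That is 0.0635274 m = 6.3527 cm.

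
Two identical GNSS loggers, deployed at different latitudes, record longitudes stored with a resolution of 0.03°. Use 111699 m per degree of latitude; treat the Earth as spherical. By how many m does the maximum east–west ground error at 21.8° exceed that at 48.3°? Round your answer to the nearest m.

441 m

With a 0.03° grid the true value lies within half a step, ±0.03°/2 = ±0.015°, of the stored one.
Error at 21.8° = 0.015° × 111699 × cos 21.8° ≈ 1675.5 × 0.9285 = 1555.7 m.
At 48.3°: 0.015° × 111699 × cos 48.3° = 0.015 × 111699 × 0.6652 ≈ 1114.6 m.
Difference: 1555.7 − 1114.6 = 441.08 m.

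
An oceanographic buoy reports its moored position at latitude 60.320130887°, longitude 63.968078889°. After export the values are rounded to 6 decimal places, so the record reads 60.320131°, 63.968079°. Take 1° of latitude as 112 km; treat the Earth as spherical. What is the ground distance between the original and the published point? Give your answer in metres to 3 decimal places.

Δlat = 60.320130887 − 60.320131 = -0.000000113°; Δlon = 63.968078889 − 63.968079 = -0.000000111°.
N–S: -0.000000113° × 112000 m/° = -0.012656 m.
East–west at this latitude: -0.000000111° × 112000 × cos 60.3201° ≈ -0.000000111 × 55457.2 = -0.00615575 m.
Distance: √(0.012656² + 0.00615575²) ≈ 0.0140736 m.

0.014 metres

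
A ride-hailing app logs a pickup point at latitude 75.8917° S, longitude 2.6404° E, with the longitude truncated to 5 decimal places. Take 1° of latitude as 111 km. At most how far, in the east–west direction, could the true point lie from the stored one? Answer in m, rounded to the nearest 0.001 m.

0.271 m

Truncating at 5 decimal places can drop up to a full unit in the last place, so the longitude may be off by as much as 1e-05°.
At latitude 75.8917° a degree of longitude spans 111000 m × cos 75.8917° = 111000 × 0.2438 ≈ 27056.9 m.
East–west error: 1e-05° × 27056.9 m/° ≈ 0.270569 m.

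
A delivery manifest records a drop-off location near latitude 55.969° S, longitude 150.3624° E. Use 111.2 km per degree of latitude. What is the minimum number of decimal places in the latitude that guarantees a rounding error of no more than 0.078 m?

6

One degree of latitude covers 111200 m.
With N decimal places the half-ulp bound is 0.5·10⁻ᴺ°, or 0.5·10⁻ᴺ × 111200 m on the ground.
Need 0.5 × 111200 × 10⁻ᴺ ≤ 0.078 → 10⁻ᴺ ≤ 1.403e-06, so N ≥ 5.85.
N = 5 would give 0.556 m (too coarse); N = 6 gives 0.0556 m ≤ 0.078 m.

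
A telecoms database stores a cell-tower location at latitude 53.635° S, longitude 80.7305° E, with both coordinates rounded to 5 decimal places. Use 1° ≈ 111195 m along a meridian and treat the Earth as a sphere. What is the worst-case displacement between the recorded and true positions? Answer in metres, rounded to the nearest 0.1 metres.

0.6 metres

Rounding to 5 decimal places leaves each coordinate within ±5e-06° of the true value.
North–south component: 5e-06° × 111195 = 0.555975 m.
East–west component at 53.635°: 5e-06° × 111195 × cos 53.635° ≈ 5e-06 × 65930.5 ≈ 0.329653 m.
Combining orthogonally: (0.555975² + 0.329653²)^½ ≈ 0.646358 m.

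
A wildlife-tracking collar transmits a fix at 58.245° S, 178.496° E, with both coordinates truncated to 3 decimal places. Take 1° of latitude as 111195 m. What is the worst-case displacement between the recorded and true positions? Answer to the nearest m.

126 m

Truncating at 3 decimal places can drop up to a full unit in the last place, so each coordinate may be off by as much as 0.001°.
North–south component: 0.001° × 111195 = 111.195 m.
E–W at 58.245°: 0.001° × 111195 × cos 58.245° = 0.001 × 111195 × 0.5263 ≈ 58.5206 m.
Combining orthogonally: (111.195² + 58.5206²)^½ ≈ 125.654 m.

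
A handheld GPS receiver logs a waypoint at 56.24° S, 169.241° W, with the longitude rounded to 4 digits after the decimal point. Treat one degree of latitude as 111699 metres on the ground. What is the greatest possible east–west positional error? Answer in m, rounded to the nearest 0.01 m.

3.10 m

Rounding to 4 decimal places leaves the longitude within ±5e-05° of the true value.
One degree of longitude at 56.24° is 111699 × cos 56.24° ≈ 111699 × 0.5557 = 62072.8 m.
Maximum E–W displacement: 5e-05 × 62072.8 = 3.10364 m.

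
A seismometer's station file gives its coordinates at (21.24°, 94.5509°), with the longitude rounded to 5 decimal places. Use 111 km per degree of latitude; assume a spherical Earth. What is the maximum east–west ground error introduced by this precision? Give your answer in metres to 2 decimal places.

0.52 metres

Rounding to 5 decimal places leaves the longitude within ±5e-06° of the true value.
Parallels shrink by cos φ, so at 21.24° a degree of longitude is 111000 × 0.9321 ≈ 103460 m.
East–west error: 5e-06° × 103460 m/° ≈ 0.517299 m.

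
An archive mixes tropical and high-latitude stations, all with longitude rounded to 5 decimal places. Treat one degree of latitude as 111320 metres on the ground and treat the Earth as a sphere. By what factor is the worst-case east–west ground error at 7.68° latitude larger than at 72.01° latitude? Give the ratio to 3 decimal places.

3.209

Rounding to 5 decimal places leaves the longitude within ±5e-06° of the true value.
At 7.68°: 5e-06° × 111320 × cos 7.68° = 5e-06 × 111320 × 0.9910 ≈ 0.55161 m.
Error at 72.01° = 5e-06° × 111320 × cos 72.01° ≈ 0.5566 × 0.3089 = 0.17191 m.
The ratio reduces to cos 7.68° / cos 72.01° = 0.9910/0.3089 ≈ 3.2088.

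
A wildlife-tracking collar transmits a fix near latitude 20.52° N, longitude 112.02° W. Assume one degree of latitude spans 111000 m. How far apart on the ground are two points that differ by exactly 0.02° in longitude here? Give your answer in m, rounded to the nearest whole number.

At 20.52° a degree of longitude is 111000 × cos 20.52° ≈ 103957 m, so 0.02° corresponds to 2079.14 m.

2079 m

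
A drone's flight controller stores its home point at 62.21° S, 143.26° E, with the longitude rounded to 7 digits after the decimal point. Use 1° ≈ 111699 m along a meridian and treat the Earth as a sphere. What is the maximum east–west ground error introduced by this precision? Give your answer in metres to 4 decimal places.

Rounding to 7 decimal places leaves the longitude within ±5e-08° of the true value.
One degree of longitude at 62.21° is 111699 × cos 62.21° ≈ 111699 × 0.4662 = 52077.7 m.
Maximum E–W displacement: 5e-08 × 52077.7 = 0.00260388 m.

0.0026 metres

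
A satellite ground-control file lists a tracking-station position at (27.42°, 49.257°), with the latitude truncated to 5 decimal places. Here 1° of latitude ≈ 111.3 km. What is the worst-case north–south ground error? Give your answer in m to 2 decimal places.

1.11 m

Truncating at 5 decimal places can drop up to a full unit in the last place, so the latitude may be off by as much as 1e-05°.
So the N–S error is at most 1e-05 × 111300 = 1.113 m.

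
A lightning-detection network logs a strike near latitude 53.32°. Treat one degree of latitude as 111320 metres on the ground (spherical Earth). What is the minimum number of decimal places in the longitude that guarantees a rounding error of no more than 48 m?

At 53.32° one degree of longitude covers 111320 × cos 53.32° ≈ 111320 × 0.5973 ≈ 66496.5 m.
N decimal places → at most half a unit in the last place, 0.5 × 10⁻ᴺ° = 66496.5/2 × 10⁻ᴺ m.
Setting 33248.2 × 10⁻ᴺ ≤ 48 gives 10ᴺ ≥ 692.7, i.e. N ≥ 2.84.
So 3 decimal places suffice (33.2 m); 2 would allow up to 332 m.

3 decimal places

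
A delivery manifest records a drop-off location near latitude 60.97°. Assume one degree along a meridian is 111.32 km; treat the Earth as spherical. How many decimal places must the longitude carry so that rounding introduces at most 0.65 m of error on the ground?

At 60.97° one degree of longitude covers 111320 × cos 60.97° ≈ 111320 × 0.4853 ≈ 54020 m.
With N decimal places the half-ulp bound is 0.5·10⁻ᴺ°, or 0.5·10⁻ᴺ × 54020 m on the ground.
Need 0.5 × 54020 × 10⁻ᴺ ≤ 0.65 → 10⁻ᴺ ≤ 2.407e-05, so N ≥ 4.62.
N = 4 would give 2.7 m (too coarse); N = 5 gives 0.27 m ≤ 0.65 m.

5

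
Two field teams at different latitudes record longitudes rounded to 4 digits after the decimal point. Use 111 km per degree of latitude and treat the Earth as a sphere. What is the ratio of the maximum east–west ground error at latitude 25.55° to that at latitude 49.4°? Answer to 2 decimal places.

1.39

Rounding to 4 decimal places leaves the longitude within ±5e-05° of the true value.
Error at 25.55° = 5e-05° × 111000 × cos 25.55° ≈ 5.55 × 0.9022 = 5.0073 m.
At 49.4°: 5e-05° × 111000 × cos 49.4° = 5e-05 × 111000 × 0.6508 ≈ 3.6118 m.
The ratio reduces to cos 25.55° / cos 49.4° = 0.9022/0.6508 ≈ 1.3864.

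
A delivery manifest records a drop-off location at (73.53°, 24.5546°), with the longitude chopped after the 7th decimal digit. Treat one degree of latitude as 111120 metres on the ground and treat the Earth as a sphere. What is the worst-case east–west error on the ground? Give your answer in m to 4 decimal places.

0.0032 m

Truncating at 7 decimal places can drop up to a full unit in the last place, so the longitude may be off by as much as 1e-07°.
One degree of longitude at 73.53° is 111120 × cos 73.53° ≈ 111120 × 0.2835 = 31504 m.
So at most 1e-07° × 31504 ≈ 0.0031504 m east–west.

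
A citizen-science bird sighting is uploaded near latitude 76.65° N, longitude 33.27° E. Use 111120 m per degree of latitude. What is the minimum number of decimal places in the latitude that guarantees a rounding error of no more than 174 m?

One degree of latitude covers 111120 m.
Rounding to N decimal places gives at most 0.5 × 10⁻ᴺ degrees of error, i.e. 0.5 × 10⁻ᴺ × 111120 m.
Setting 55560 × 10⁻ᴺ ≤ 174 gives 10ᴺ ≥ 319.3, i.e. N ≥ 2.50.
At 2 places the error can reach 556 m, but 3 places keeps it to 55.6 m.

3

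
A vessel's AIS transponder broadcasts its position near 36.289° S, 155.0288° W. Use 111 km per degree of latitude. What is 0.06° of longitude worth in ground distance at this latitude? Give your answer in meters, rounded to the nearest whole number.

5368 meters

One degree of longitude here spans 111000 × cos 36.289° = 111000 × 0.8060 ≈ 89470.7 m; 0.06° of that is 5368.24 m.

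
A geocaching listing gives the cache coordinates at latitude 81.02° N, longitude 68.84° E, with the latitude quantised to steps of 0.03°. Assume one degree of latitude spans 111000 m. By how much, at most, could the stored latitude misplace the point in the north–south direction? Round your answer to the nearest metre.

With a 0.03° grid the true value lies within half a step, ±0.03°/2 = ±0.015°, of the stored one.
Along the meridian that is 0.015° × 111000 m/° = 1665 m.

1665 metres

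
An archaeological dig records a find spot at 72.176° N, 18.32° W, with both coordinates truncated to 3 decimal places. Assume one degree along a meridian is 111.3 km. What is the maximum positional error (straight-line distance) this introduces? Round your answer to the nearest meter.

Truncating at 3 decimal places can drop up to a full unit in the last place, so each coordinate may be off by as much as 0.001°.
N–S: 0.001° × 111300 m/° = 111.3 m.
E–W at 72.176°: 0.001° × 111300 × cos 72.176° = 0.001 × 111300 × 0.3061 ≈ 34.0683 m.
Worst case both components are at the extreme and orthogonal: √(111.3² + 34.0683²) ≈ 116.397 m.

116 meters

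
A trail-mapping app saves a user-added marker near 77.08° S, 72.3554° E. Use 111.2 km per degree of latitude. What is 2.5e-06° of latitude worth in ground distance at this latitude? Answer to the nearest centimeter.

2.5e-06° × 111200 m/° = 0.278 m.
That is 0.278 m = 27.8 cm.

28 centimeters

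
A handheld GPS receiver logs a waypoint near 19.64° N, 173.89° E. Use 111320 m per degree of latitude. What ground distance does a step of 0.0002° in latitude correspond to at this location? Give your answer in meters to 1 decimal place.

Along a meridian 0.0002° is 0.0002 × 111320 = 22.264 m.

22.3 meters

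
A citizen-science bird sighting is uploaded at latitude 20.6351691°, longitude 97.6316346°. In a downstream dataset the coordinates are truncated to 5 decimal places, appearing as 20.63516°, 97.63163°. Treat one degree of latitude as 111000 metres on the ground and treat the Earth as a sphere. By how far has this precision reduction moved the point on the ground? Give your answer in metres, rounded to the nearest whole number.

1 metres

Δlat = 20.6351691 − 20.63516 = +0.0000091°; Δlon = 97.6316346 − 97.63163 = +0.0000046°.
N–S: 0.0000091° × 111000 m/° = 1.0101 m.
E–W at 20.6352°: 0.0000046° × 111000 × cos 20.6352° = 0.0000046 × 111000 × 0.9358 ≈ 0.477842 m.
Combined displacement = (1.0101² + 0.477842²)^½ ≈ 1.11742 m.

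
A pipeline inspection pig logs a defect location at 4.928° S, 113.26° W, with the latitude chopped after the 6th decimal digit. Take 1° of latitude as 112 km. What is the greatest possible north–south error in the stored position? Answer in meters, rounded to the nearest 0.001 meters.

0.112 meters

Truncating at 6 decimal places can drop up to a full unit in the last place, so the latitude may be off by as much as 1e-06°.
North–south distance: 1e-06° × 112000 m/° = 0.112 m.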